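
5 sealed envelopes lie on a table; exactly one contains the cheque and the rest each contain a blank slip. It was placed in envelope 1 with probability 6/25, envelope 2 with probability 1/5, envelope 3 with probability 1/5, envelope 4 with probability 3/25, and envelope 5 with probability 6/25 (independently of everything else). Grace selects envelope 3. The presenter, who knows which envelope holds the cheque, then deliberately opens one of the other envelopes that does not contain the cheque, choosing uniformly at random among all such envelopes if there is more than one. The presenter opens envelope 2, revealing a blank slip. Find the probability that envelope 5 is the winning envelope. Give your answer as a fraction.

8/25

Consider each possible location of the cheque in turn.
If it is in either of envelopes 1 and 5 (prior 6/25 each): the presenter has 3 equally likely choices, so probability 1/3; weight (6/25)·(1/3) = 2/25 each.
If it is in envelope 2 (prior 1/5): the presenter opened envelope 2, so this case is ruled out; weight (1/5)·0 = 0.
If it is in envelope 3 (prior 1/5): the presenter has 4 equally likely choices, so probability 1/4; weight (1/5)·(1/4) = 1/20.
If it is in envelope 4 (prior 3/25): the presenter has 3 equally likely choices, so probability 1/3; weight (3/25)·(1/3) = 1/25.
The weights sum to 1/4.
So P(the cheque in envelope 5 | the presenter opened envelope 2) = (2/25) / (1/4) = 8/25.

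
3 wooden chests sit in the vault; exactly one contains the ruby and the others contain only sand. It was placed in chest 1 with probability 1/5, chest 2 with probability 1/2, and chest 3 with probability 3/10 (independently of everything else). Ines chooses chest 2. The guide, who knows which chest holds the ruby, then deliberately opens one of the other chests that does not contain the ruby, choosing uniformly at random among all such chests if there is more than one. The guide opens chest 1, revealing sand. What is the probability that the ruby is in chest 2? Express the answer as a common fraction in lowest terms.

Condition on the true location of the ruby.
If it is in chest 1 (prior 1/5): the guide opened chest 1, so this case is ruled out; weight (1/5)·0 = 0.
If it is in chest 2 (prior 1/2): the guide has 2 equally likely choices, so probability 1/2; weight (1/2)·(1/2) = 1/4.
If it is in chest 3 (prior 3/10): the guide has no choice, probability 1; weight (3/10)·1 = 3/10.
The weights sum to 11/20.
So P(the ruby in chest 2 | the guide opened chest 1) = (1/4) / (11/20) = 5/11.

5/11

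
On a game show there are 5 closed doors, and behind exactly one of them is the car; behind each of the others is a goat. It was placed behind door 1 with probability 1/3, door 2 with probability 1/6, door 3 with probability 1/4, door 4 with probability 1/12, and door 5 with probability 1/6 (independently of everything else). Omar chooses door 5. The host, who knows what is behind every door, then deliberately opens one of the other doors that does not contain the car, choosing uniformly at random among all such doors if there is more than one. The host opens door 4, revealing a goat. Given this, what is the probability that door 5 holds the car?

Consider each possible location of the car in turn.
If it is behind door 1 (prior 1/3): the host has 3 equally likely choices, so probability 1/3; weight (1/3)·(1/3) = 1/9.
If it is behind door 2 (prior 1/6): the host has 3 equally likely choices, so probability 1/3; weight (1/6)·(1/3) = 1/18.
If it is behind door 3 (prior 1/4): the host has 3 equally likely choices, so probability 1/3; weight (1/4)·(1/3) = 1/12.
If it is behind door 4 (prior 1/12): the host opened door 4, so this case is ruled out; weight (1/12)·0 = 0.
If it is behind door 5 (prior 1/6): the host has 4 equally likely choices, so probability 1/4; weight (1/6)·(1/4) = 1/24.
The weights sum to 7/24.
So P(the car behind door 5 | the host opened door 4) = (1/24) / (7/24) = 1/7.

1/7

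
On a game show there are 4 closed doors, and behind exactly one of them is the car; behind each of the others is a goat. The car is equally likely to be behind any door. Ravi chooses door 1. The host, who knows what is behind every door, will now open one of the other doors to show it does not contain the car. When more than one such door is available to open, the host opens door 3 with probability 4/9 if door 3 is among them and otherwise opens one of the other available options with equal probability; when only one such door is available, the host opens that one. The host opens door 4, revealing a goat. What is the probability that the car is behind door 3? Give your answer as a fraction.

3/8

Consider each possible location of the car in turn.
If it is behind door 1 (prior 1/4): door 3 is available but not opened; door 4 gets probability (1 − 4/9)/2 = 5/18; weight (1/4)·(5/18) = 5/72.
If it is behind door 2 (prior 1/4): door 3 is available but not opened, probability 5/9; weight (1/4)·(5/9) = 5/36.
If it is behind door 3 (prior 1/4): door 3 holds the prize so is unavailable; the host chooses uniformly among the 2 others, probability 1/2; weight (1/4)·(1/2) = 1/8.
If it is behind door 4 (prior 1/4): the host opened door 4, so this case is ruled out; weight (1/4)·0 = 0.
The weights sum to 1/3.
So P(the car behind door 3 | the host opened door 4) = (1/8) / (1/3) = 3/8.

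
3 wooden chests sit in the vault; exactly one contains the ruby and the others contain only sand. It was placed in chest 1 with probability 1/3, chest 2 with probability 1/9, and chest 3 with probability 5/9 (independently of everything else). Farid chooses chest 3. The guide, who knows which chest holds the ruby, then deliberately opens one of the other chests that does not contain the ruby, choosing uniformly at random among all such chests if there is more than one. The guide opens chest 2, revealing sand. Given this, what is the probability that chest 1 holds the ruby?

Apply Bayes' rule, conditioning on where the ruby actually is.
If it is in chest 1 (prior 1/3): the guide has no choice, probability 1; weight (1/3)·1 = 1/3.
If it is in chest 2 (prior 1/9): the guide opened chest 2, so this case is ruled out; weight (1/9)·0 = 0.
If it is in chest 3 (prior 5/9): the guide has 2 equally likely choices, so probability 1/2; weight (5/9)·(1/2) = 5/18.
The weights sum to 11/18.
So P(the ruby in chest 1 | the guide opened chest 2) = (1/3) / (11/18) = 6/11.

6/11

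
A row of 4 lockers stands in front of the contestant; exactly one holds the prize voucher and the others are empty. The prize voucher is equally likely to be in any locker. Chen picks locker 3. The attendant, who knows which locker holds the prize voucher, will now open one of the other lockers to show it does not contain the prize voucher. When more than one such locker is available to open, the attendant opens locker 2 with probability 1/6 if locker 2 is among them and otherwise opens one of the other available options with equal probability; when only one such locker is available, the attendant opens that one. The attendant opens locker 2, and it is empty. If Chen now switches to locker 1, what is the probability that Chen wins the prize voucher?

Consider each possible location of the prize voucher in turn.
If it is in any of lockers 1, 3, and 4 (prior 1/4 each): locker 2 is available, opened with probability 1/6; weight (1/4)·(1/6) = 1/24 each.
If it is in locker 2 (prior 1/4): the attendant opened locker 2, so this case is ruled out; weight (1/4)·0 = 0.
The weights sum to 1/8.
So P(the prize voucher in locker 1 | the attendant opened locker 2) = (1/24) / (1/8) = 1/3.

1/3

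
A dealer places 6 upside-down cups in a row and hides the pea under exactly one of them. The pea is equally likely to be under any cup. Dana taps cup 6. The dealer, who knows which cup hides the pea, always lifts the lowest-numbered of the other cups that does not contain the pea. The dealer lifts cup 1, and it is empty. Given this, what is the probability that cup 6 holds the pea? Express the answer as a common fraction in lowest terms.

1/5

Apply Bayes' rule, conditioning on where the pea actually is.
If it is under cup 1 (prior 1/6): the dealer opened cup 1, so this case is ruled out; weight (1/6)·0 = 0.
If it is under any of cups 2, 3, 4, 5, and 6 (prior 1/6 each): cup 1 is the lowest-numbered option available, probability 1; weight (1/6)·1 = 1/6 each.
The weights sum to 5/6.
So P(the pea under cup 6 | the dealer opened cup 1) = (1/6) / (5/6) = 1/5.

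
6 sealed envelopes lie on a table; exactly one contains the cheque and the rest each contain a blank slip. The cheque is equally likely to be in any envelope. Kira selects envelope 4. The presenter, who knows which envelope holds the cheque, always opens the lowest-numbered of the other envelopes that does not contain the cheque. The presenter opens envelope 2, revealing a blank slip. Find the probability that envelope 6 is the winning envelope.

Apply Bayes' rule, conditioning on where the cheque actually is.
If it is in envelope 1 (prior 1/6): envelope 2 is the lowest-numbered option available, probability 1; weight (1/6)·1 = 1/6.
If it is in envelope 2 (prior 1/6): the presenter opened envelope 2, so this case is ruled out; weight (1/6)·0 = 0.
If it is in any of envelopes 3, 4, 5, and 6 (prior 1/6 each): the presenter would have opened envelope 1 instead, probability 0; weight (1/6)·0 = 0 each.
The weights sum to 1/6.
So P(the cheque in envelope 6 | the presenter opened envelope 2) = 0 / (1/6) = 0.

0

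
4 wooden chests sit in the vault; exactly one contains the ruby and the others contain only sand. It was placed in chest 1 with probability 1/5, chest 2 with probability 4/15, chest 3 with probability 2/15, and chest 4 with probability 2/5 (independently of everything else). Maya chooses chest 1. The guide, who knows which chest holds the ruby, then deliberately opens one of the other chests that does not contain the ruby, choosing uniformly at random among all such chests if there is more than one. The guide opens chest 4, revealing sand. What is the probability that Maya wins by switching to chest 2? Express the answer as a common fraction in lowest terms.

1/2

Apply Bayes' rule, conditioning on where the ruby actually is.
If it is in chest 1 (prior 1/5): the guide has 3 equally likely choices, so probability 1/3; weight (1/5)·(1/3) = 1/15.
If it is in chest 2 (prior 4/15): the guide has 2 equally likely choices, so probability 1/2; weight (4/15)·(1/2) = 2/15.
If it is in chest 3 (prior 2/15): the guide has 2 equally likely choices, so probability 1/2; weight (2/15)·(1/2) = 1/15.
If it is in chest 4 (prior 2/5): the guide opened chest 4, so this case is ruled out; weight (2/5)·0 = 0.
The weights sum to 4/15.
So P(the ruby in chest 2 | the guide opened chest 4) = (2/15) / (4/15) = 1/2.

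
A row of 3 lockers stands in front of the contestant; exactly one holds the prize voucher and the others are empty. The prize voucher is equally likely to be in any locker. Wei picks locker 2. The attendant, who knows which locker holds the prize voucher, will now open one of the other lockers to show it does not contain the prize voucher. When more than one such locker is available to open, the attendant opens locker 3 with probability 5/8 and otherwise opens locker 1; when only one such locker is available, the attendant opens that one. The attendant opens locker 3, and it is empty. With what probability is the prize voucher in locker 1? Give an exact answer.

Consider each possible location of the prize voucher in turn.
If it is in locker 1 (prior 1/3): only locker 3 is available, probability 1; weight (1/3)·1 = 1/3.
If it is in locker 2 (prior 1/3): locker 3 is available, opened with probability 5/8; weight (1/3)·(5/8) = 5/24.
If it is in locker 3 (prior 1/3): the attendant opened locker 3, so this case is ruled out; weight (1/3)·0 = 0.
The weights sum to 13/24.
So P(the prize voucher in locker 1 | the attendant opened locker 3) = (1/3) / (13/24) = 8/13.

8/13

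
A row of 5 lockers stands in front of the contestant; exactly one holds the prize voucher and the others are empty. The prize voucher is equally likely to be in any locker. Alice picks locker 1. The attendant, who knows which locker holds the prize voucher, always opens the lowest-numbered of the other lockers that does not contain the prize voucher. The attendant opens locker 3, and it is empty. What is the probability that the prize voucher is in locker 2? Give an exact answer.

Consider each possible location of the prize voucher in turn.
If it is in any of lockers 1, 4, and 5 (prior 1/5 each): the attendant would have opened locker 2 instead, probability 0; weight (1/5)·0 = 0 each.
If it is in locker 2 (prior 1/5): locker 3 is the lowest-numbered option available, probability 1; weight (1/5)·1 = 1/5.
If it is in locker 3 (prior 1/5): the attendant opened locker 3, so this case is ruled out; weight (1/5)·0 = 0.
The weights sum to 1/5.
So P(the prize voucher in locker 2 | the attendant opened locker 3) = (1/5) / (1/5) = 1.

1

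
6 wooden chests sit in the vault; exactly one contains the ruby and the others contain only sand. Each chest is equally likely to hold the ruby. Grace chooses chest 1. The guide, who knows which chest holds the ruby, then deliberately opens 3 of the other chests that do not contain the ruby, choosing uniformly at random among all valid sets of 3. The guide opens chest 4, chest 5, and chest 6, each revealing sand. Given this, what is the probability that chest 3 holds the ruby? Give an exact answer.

Apply Bayes' rule, conditioning on where the ruby actually is.
If it is in chest 1 (prior 1/6): the guide has 10 equally likely choices, so probability 1/10; weight (1/6)·(1/10) = 1/60.
If it is in either of chests 2 and 3 (prior 1/6 each): the guide has 4 equally likely choices, so probability 1/4; weight (1/6)·(1/4) = 1/24 each.
If it is in any of chests 4, 5, and 6 (prior 1/6 each): that chest was opened and seen not to hold the prize — ruled out; weight (1/6)·0 = 0 each.
The weights sum to 1/10.
So P(the ruby in chest 3 | the guide opened chest 4, chest 5, and chest 6) = (1/24) / (1/10) = 5/12.

5/12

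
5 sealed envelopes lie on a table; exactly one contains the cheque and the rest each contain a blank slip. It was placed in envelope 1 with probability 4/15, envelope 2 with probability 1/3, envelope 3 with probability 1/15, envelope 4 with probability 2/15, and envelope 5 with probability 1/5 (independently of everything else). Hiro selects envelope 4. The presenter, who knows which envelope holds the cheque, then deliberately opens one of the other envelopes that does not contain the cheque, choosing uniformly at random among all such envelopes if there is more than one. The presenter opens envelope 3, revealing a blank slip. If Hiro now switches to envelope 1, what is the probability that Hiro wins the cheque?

Condition on the true location of the cheque.
If it is in envelope 1 (prior 4/15): the presenter has 3 equally likely choices, so probability 1/3; weight (4/15)·(1/3) = 4/45.
If it is in envelope 2 (prior 1/3): the presenter has 3 equally likely choices, so probability 1/3; weight (1/3)·(1/3) = 1/9.
If it is in envelope 3 (prior 1/15): the presenter opened envelope 3, so this case is ruled out; weight (1/15)·0 = 0.
If it is in envelope 4 (prior 2/15): the presenter has 4 equally likely choices, so probability 1/4; weight (2/15)·(1/4) = 1/30.
If it is in envelope 5 (prior 1/5): the presenter has 3 equally likely choices, so probability 1/3; weight (1/5)·(1/3) = 1/15.
The weights sum to 3/10.
So P(the cheque in envelope 1 | the presenter opened envelope 3) = (4/45) / (3/10) = 8/27.

8/27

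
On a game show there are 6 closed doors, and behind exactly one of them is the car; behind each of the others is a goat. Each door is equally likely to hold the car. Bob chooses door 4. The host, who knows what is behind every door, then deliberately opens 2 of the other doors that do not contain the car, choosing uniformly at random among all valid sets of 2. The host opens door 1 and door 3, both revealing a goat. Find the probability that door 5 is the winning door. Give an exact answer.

5/18

Apply Bayes' rule, conditioning on where the car actually is.
If it is behind either of doors 1 and 3 (prior 1/6 each): that door was opened and seen not to hold the prize — ruled out; weight (1/6)·0 = 0 each.
If it is behind any of doors 2, 5, and 6 (prior 1/6 each): the host has 6 equally likely choices, so probability 1/6; weight (1/6)·(1/6) = 1/36 each.
If it is behind door 4 (prior 1/6): the host has 10 equally likely choices, so probability 1/10; weight (1/6)·(1/10) = 1/60.
The weights sum to 1/10.
So P(the car behind door 5 | the host opened door 1 and door 3) = (1/36) / (1/10) = 5/18.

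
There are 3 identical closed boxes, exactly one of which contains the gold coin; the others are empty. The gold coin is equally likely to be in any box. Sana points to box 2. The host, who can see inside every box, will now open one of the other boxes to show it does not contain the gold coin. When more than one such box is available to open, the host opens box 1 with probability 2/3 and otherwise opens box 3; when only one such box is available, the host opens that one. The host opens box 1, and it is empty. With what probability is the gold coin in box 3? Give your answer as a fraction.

3/5

Consider each possible location of the gold coin in turn.
If it is in box 1 (prior 1/3): the host opened box 1, so this case is ruled out; weight (1/3)·0 = 0.
If it is in box 2 (prior 1/3): box 1 is available, opened with probability 2/3; weight (1/3)·(2/3) = 2/9.
If it is in box 3 (prior 1/3): only box 1 is available, probability 1; weight (1/3)·1 = 1/3.
The weights sum to 5/9.
So P(the gold coin in box 3 | the host opened box 1) = (1/3) / (5/9) = 3/5.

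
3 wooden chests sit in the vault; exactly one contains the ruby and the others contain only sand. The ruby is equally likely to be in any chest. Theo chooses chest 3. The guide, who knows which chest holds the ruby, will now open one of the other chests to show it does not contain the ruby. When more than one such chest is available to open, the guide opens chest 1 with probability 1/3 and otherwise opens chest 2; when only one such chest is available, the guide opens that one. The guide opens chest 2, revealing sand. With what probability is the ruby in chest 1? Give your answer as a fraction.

Condition on the true location of the ruby.
If it is in chest 1 (prior 1/3): only chest 2 is available, probability 1; weight (1/3)·1 = 1/3.
If it is in chest 2 (prior 1/3): the guide opened chest 2, so this case is ruled out; weight (1/3)·0 = 0.
If it is in chest 3 (prior 1/3): chest 1 is available but not opened, probability 2/3; weight (1/3)·(2/3) = 2/9.
The weights sum to 5/9.
So P(the ruby in chest 1 | the guide opened chest 2) = (1/3) / (5/9) = 3/5.

3/5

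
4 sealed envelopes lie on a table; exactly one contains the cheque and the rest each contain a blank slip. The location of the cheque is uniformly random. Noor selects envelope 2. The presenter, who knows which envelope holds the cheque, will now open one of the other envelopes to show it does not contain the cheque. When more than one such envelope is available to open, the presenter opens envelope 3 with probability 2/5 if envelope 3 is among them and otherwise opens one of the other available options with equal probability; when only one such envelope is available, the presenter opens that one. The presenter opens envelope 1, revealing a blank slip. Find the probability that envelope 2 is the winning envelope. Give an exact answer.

Consider each possible location of the cheque in turn.
If it is in envelope 1 (prior 1/4): the presenter opened envelope 1, so this case is ruled out; weight (1/4)·0 = 0.
If it is in envelope 2 (prior 1/4): envelope 3 is available but not opened; envelope 1 gets probability (1 − 2/5)/2 = 3/10; weight (1/4)·(3/10) = 3/40.
If it is in envelope 3 (prior 1/4): envelope 3 holds the prize so is unavailable; the presenter chooses uniformly among the 2 others, probability 1/2; weight (1/4)·(1/2) = 1/8.
If it is in envelope 4 (prior 1/4): envelope 3 is available but not opened, probability 3/5; weight (1/4)·(3/5) = 3/20.
The weights sum to 7/20.
So P(the cheque in envelope 2 | the presenter opened envelope 1) = (3/40) / (7/20) = 3/14.

3/14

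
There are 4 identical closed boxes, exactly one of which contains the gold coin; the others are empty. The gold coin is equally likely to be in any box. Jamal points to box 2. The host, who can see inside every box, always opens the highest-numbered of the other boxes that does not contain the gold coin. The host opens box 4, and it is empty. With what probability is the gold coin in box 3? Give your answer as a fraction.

Consider each possible location of the gold coin in turn.
If it is in any of boxes 1, 2, and 3 (prior 1/4 each): box 4 is the highest-numbered option available, probability 1; weight (1/4)·1 = 1/4 each.
If it is in box 4 (prior 1/4): the host opened box 4, so this case is ruled out; weight (1/4)·0 = 0.
The weights sum to 3/4.
So P(the gold coin in box 3 | the host opened box 4) = (1/4) / (3/4) = 1/3.

1/3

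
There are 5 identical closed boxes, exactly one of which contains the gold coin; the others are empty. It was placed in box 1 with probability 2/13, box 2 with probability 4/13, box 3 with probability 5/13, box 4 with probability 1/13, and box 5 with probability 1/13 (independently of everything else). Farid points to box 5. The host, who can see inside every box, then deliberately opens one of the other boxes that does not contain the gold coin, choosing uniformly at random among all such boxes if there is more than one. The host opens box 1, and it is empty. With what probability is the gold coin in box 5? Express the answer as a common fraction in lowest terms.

3/43

Apply Bayes' rule, conditioning on where the gold coin actually is.
If it is in box 1 (prior 2/13): the host opened box 1, so this case is ruled out; weight (2/13)·0 = 0.
If it is in box 2 (prior 4/13): the host has 3 equally likely choices, so probability 1/3; weight (4/13)·(1/3) = 4/39.
If it is in box 3 (prior 5/13): the host has 3 equally likely choices, so probability 1/3; weight (5/13)·(1/3) = 5/39.
If it is in box 4 (prior 1/13): the host has 3 equally likely choices, so probability 1/3; weight (1/13)·(1/3) = 1/39.
If it is in box 5 (prior 1/13): the host has 4 equally likely choices, so probability 1/4; weight (1/13)·(1/4) = 1/52.
The weights sum to 43/156.
So P(the gold coin in box 5 | the host opened box 1) = (1/52) / (43/156) = 3/43.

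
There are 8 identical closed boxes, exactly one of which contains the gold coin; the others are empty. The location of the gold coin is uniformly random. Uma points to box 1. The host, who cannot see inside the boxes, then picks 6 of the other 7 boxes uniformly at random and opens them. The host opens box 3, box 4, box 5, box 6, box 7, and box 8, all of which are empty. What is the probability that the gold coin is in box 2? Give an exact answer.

Because the host chose which boxes to open without knowing where the gold coin is, the choice is independent of the prize location. Learning that none of the 6 opened boxes holds the gold coin simply rules out those 6 locations and leaves the remaining 2 boxes still equally likely by symmetry.
So P(the gold coin in box 2) = 1/2.

1/2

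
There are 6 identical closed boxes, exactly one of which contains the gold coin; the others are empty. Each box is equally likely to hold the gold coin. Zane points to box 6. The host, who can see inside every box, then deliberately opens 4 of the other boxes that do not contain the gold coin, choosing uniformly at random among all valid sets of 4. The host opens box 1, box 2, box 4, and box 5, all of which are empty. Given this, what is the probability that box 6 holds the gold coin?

1/6

Condition on the true location of the gold coin.
If it is in any of boxes 1, 2, 4, and 5 (prior 1/6 each): that box was opened and seen not to hold the prize — ruled out; weight (1/6)·0 = 0 each.
If it is in box 3 (prior 1/6): the host has no choice, probability 1; weight (1/6)·1 = 1/6.
If it is in box 6 (prior 1/6): the host has 5 equally likely choices, so probability 1/5; weight (1/6)·(1/5) = 1/30.
The weights sum to 1/5.
So P(the gold coin in box 6 | the host opened box 1, box 2, box 4, and box 5) = (1/30) / (1/5) = 1/6.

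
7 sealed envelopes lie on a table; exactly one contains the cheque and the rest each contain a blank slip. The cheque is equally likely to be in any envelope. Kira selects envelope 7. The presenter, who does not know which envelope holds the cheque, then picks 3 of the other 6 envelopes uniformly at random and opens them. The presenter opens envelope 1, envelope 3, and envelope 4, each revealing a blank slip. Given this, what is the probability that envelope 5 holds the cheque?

Consider each possible location of the cheque in turn.
If it is in any of envelopes 1, 3, and 4 (prior 1/7 each): that envelope was opened and seen not to hold the prize — ruled out; weight (1/7)·0 = 0 each.
If it is in any of envelopes 2, 5, 6, and 7 (prior 1/7 each): the presenter picks exactly this set with probability 1/20 regardless, and none is the prize; weight (1/7)·(1/20) = 1/140 each.
The weights sum to 1/35.
So P(the cheque in envelope 5 | the presenter opened envelope 1, envelope 3, and envelope 4) = (1/140) / (1/35) = 1/4.

1/4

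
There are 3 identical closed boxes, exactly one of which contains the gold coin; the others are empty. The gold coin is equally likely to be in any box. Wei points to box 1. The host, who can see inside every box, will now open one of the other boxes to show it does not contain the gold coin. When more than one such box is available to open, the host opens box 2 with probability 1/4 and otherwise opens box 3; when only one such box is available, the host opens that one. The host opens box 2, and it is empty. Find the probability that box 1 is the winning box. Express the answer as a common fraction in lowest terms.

Condition on the true location of the gold coin.
If it is in box 1 (prior 1/3): box 2 is available, opened with probability 1/4; weight (1/3)·(1/4) = 1/12.
If it is in box 2 (prior 1/3): the host opened box 2, so this case is ruled out; weight (1/3)·0 = 0.
If it is in box 3 (prior 1/3): only box 2 is available, probability 1; weight (1/3)·1 = 1/3.
The weights sum to 5/12.
So P(the gold coin in box 1 | the host opened box 2) = (1/12) / (5/12) = 1/5.

1/5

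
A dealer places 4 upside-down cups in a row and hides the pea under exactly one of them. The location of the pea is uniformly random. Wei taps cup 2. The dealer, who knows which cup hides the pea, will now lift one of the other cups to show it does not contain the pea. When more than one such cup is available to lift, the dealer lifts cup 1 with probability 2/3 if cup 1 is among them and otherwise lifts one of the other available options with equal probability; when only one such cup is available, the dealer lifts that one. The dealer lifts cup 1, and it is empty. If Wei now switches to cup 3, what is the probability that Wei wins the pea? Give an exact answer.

1/3

Condition on the true location of the pea.
If it is under cup 1 (prior 1/4): the dealer opened cup 1, so this case is ruled out; weight (1/4)·0 = 0.
If it is under any of cups 2, 3, and 4 (prior 1/4 each): cup 1 is available, opened with probability 2/3; weight (1/4)·(2/3) = 1/6 each.
The weights sum to 1/2.
So P(the pea under cup 3 | the dealer opened cup 1) = (1/6) / (1/2) = 1/3.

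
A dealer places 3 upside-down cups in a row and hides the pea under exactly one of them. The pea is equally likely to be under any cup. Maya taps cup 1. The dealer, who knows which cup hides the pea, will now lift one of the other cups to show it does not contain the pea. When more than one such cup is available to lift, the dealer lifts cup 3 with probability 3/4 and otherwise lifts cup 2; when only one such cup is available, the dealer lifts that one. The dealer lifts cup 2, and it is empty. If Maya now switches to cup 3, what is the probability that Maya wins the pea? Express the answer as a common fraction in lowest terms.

Condition on the true location of the pea.
If it is under cup 1 (prior 1/3): cup 3 is available but not opened, probability 1/4; weight (1/3)·(1/4) = 1/12.
If it is under cup 2 (prior 1/3): the dealer opened cup 2, so this case is ruled out; weight (1/3)·0 = 0.
If it is under cup 3 (prior 1/3): only cup 2 is available, probability 1; weight (1/3)·1 = 1/3.
The weights sum to 5/12.
So P(the pea under cup 3 | the dealer opened cup 2) = (1/3) / (5/12) = 4/5.

4/5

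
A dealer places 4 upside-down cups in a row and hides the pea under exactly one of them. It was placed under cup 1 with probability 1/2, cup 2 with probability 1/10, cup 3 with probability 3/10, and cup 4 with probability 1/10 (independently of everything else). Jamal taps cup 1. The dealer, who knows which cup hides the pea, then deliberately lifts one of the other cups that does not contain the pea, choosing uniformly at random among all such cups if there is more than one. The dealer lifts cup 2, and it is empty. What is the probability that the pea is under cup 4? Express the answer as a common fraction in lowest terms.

Apply Bayes' rule, conditioning on where the pea actually is.
If it is under cup 1 (prior 1/2): the dealer has 3 equally likely choices, so probability 1/3; weight (1/2)·(1/3) = 1/6.
If it is under cup 2 (prior 1/10): the dealer opened cup 2, so this case is ruled out; weight (1/10)·0 = 0.
If it is under cup 3 (prior 3/10): the dealer has 2 equally likely choices, so probability 1/2; weight (3/10)·(1/2) = 3/20.
If it is under cup 4 (prior 1/10): the dealer has 2 equally likely choices, so probability 1/2; weight (1/10)·(1/2) = 1/20.
The weights sum to 11/30.
So P(the pea under cup 4 | the dealer opened cup 2) = (1/20) / (11/30) = 3/22.

3/22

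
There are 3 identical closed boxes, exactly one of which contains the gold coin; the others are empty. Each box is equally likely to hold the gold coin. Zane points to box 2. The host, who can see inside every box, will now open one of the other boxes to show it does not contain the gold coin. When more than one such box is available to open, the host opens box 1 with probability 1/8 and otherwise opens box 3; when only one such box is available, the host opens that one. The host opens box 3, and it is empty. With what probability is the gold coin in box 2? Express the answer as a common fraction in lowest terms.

7/15

Condition on the true location of the gold coin.
If it is in box 1 (prior 1/3): only box 3 is available, probability 1; weight (1/3)·1 = 1/3.
If it is in box 2 (prior 1/3): box 1 is available but not opened, probability 7/8; weight (1/3)·(7/8) = 7/24.
If it is in box 3 (prior 1/3): the host opened box 3, so this case is ruled out; weight (1/3)·0 = 0.
The weights sum to 5/8.
So P(the gold coin in box 2 | the host opened box 3) = (7/24) / (5/8) = 7/15.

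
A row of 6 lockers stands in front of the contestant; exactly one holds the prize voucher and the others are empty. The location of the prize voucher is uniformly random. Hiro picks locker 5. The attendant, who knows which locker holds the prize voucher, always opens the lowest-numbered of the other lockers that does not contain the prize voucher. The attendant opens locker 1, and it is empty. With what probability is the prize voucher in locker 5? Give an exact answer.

Apply Bayes' rule, conditioning on where the prize voucher actually is.
If it is in locker 1 (prior 1/6): the attendant opened locker 1, so this case is ruled out; weight (1/6)·0 = 0.
If it is in any of lockers 2, 3, 4, 5, and 6 (prior 1/6 each): locker 1 is the lowest-numbered option available, probability 1; weight (1/6)·1 = 1/6 each.
The weights sum to 5/6.
So P(the prize voucher in locker 5 | the attendant opened locker 1) = (1/6) / (5/6) = 1/5.

1/5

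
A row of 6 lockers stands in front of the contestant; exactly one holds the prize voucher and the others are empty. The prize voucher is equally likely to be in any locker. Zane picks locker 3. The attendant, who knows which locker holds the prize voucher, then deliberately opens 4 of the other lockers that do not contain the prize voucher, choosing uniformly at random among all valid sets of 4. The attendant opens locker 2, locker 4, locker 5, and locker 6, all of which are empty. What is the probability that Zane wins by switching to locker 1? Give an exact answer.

5/6

Apply Bayes' rule, conditioning on where the prize voucher actually is.
If it is in locker 1 (prior 1/6): the attendant has no choice, probability 1; weight (1/6)·1 = 1/6.
If it is in any of lockers 2, 4, 5, and 6 (prior 1/6 each): that locker was opened and seen not to hold the prize — ruled out; weight (1/6)·0 = 0 each.
If it is in locker 3 (prior 1/6): the attendant has 5 equally likely choices, so probability 1/5; weight (1/6)·(1/5) = 1/30.
The weights sum to 1/5.
So P(the prize voucher in locker 1 | the attendant opened locker 2, locker 4, locker 5, and locker 6) = (1/6) / (1/5) = 5/6.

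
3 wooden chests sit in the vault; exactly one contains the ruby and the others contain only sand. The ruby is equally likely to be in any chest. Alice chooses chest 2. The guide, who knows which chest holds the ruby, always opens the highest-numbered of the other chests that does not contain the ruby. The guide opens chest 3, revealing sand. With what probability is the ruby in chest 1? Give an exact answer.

Condition on the true location of the ruby.
If it is in either of chests 1 and 2 (prior 1/3 each): chest 3 is the highest-numbered option available, probability 1; weight (1/3)·1 = 1/3 each.
If it is in chest 3 (prior 1/3): the guide opened chest 3, so this case is ruled out; weight (1/3)·0 = 0.
The weights sum to 2/3.
So P(the ruby in chest 1 | the guide opened chest 3) = (1/3) / (2/3) = 1/2.

1/2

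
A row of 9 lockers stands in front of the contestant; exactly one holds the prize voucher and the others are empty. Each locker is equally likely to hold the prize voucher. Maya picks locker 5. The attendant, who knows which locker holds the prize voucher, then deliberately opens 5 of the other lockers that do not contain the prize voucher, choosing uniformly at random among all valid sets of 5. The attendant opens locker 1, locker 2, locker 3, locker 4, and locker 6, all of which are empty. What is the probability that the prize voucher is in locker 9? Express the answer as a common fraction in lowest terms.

Condition on the true location of the prize voucher.
If it is in any of lockers 1, 2, 3, 4, and 6 (prior 1/9 each): that locker was opened and seen not to hold the prize — ruled out; weight (1/9)·0 = 0 each.
If it is in locker 5 (prior 1/9): the attendant has 56 equally likely choices, so probability 1/56; weight (1/9)·(1/56) = 1/504.
If it is in any of lockers 7, 8, and 9 (prior 1/9 each): the attendant has 21 equally likely choices, so probability 1/21; weight (1/9)·(1/21) = 1/189 each.
The weights sum to 1/56.
So P(the prize voucher in locker 9 | the attendant opened locker 1, locker 2, locker 3, locker 4, and locker 6) = (1/189) / (1/56) = 8/27.

8/27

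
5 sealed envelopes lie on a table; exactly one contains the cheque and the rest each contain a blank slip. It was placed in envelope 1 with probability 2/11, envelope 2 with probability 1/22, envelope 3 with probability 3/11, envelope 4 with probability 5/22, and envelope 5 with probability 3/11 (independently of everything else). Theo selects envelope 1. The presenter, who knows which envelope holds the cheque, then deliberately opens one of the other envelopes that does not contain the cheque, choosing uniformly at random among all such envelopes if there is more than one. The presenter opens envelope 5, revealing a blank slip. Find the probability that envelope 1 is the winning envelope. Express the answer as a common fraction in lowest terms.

Condition on the true location of the cheque.
If it is in envelope 1 (prior 2/11): the presenter has 4 equally likely choices, so probability 1/4; weight (2/11)·(1/4) = 1/22.
If it is in envelope 2 (prior 1/22): the presenter has 3 equally likely choices, so probability 1/3; weight (1/22)·(1/3) = 1/66.
If it is in envelope 3 (prior 3/11): the presenter has 3 equally likely choices, so probability 1/3; weight (3/11)·(1/3) = 1/11.
If it is in envelope 4 (prior 5/22): the presenter has 3 equally likely choices, so probability 1/3; weight (5/22)·(1/3) = 5/66.
If it is in envelope 5 (prior 3/11): the presenter opened envelope 5, so this case is ruled out; weight (3/11)·0 = 0.
The weights sum to 5/22.
So P(the cheque in envelope 1 | the presenter opened envelope 5) = (1/22) / (5/22) = 1/5.

1/5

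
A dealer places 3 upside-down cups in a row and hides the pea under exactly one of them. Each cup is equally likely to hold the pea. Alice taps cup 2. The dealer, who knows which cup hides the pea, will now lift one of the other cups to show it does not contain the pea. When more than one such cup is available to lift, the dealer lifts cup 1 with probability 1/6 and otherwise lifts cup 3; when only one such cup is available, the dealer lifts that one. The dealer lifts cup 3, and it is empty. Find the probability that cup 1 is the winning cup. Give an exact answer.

Apply Bayes' rule, conditioning on where the pea actually is.
If it is under cup 1 (prior 1/3): only cup 3 is available, probability 1; weight (1/3)·1 = 1/3.
If it is under cup 2 (prior 1/3): cup 1 is available but not opened, probability 5/6; weight (1/3)·(5/6) = 5/18.
If it is under cup 3 (prior 1/3): the dealer opened cup 3, so this case is ruled out; weight (1/3)·0 = 0.
The weights sum to 11/18.
So P(the pea under cup 1 | the dealer opened cup 3) = (1/3) / (11/18) = 6/11.

6/11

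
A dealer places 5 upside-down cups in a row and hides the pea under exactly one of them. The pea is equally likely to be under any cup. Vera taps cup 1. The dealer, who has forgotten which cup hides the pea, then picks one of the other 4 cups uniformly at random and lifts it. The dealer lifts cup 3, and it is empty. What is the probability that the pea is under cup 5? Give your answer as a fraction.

1/4

Consider each possible location of the pea in turn.
If it is under any of cups 1, 2, 4, and 5 (prior 1/5 each): the dealer picks cup 3 with probability 1/4 regardless, and it is not the prize; weight (1/5)·(1/4) = 1/20 each.
If it is under cup 3 (prior 1/5): the dealer opened cup 3, so this case is ruled out; weight (1/5)·0 = 0.
The weights sum to 1/5.
So P(the pea under cup 5 | the dealer opened cup 3) = (1/20) / (1/5) = 1/4.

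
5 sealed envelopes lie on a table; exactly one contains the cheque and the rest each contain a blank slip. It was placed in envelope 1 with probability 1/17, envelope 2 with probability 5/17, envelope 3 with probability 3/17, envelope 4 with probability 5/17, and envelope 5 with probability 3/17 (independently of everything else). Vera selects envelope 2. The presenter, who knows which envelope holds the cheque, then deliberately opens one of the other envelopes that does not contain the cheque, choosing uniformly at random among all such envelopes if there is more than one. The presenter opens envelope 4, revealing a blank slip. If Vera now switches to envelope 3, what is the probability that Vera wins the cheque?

Consider each possible location of the cheque in turn.
If it is in envelope 1 (prior 1/17): the presenter has 3 equally likely choices, so probability 1/3; weight (1/17)·(1/3) = 1/51.
If it is in envelope 2 (prior 5/17): the presenter has 4 equally likely choices, so probability 1/4; weight (5/17)·(1/4) = 5/68.
If it is in either of envelopes 3 and 5 (prior 3/17 each): the presenter has 3 equally likely choices, so probability 1/3; weight (3/17)·(1/3) = 1/17 each.
If it is in envelope 4 (prior 5/17): the presenter opened envelope 4, so this case is ruled out; weight (5/17)·0 = 0.
The weights sum to 43/204.
So P(the cheque in envelope 3 | the presenter opened envelope 4) = (1/17) / (43/204) = 12/43.

12/43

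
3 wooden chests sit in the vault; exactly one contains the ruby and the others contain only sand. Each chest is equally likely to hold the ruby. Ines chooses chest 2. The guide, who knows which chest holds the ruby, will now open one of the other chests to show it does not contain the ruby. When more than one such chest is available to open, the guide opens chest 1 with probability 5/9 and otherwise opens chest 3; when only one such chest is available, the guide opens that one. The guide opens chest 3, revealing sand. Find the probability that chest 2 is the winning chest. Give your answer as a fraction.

Condition on the true location of the ruby.
If it is in chest 1 (prior 1/3): only chest 3 is available, probability 1; weight (1/3)·1 = 1/3.
If it is in chest 2 (prior 1/3): chest 1 is available but not opened, probability 4/9; weight (1/3)·(4/9) = 4/27.
If it is in chest 3 (prior 1/3): the guide opened chest 3, so this case is ruled out; weight (1/3)·0 = 0.
The weights sum to 13/27.
So P(the ruby in chest 2 | the guide opened chest 3) = (4/27) / (13/27) = 4/13.

4/13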